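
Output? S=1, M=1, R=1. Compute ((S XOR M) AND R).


S XOR M = 1^1 = 0
0 AND 1 = 0

0


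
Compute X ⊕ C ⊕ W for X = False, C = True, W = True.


X = False, C = True, W = True
Step 1: X ⊕ C = False XOR True = True
Step 2: True ⊕ W = True XOR True = False
XOR is true when an odd number of operands are true.

False


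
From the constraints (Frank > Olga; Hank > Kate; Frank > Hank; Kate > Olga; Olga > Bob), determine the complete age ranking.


Constraints: Frank > Olga; Hank > Kate; Frank > Hank; Kate > Olga; Olga > Bob
Method: at each step, the next-highest is the one remaining person who never appears on the smaller side of a constraint between remaining people.
  Step 1: remaining {Hank, Frank, Kate, Olga, Bob}; on the smaller side: {Hank, Kate, Olga, Bob} → Frank is next (Frank > Olga; Frank > Hank).
  Step 2: remaining {Hank, Kate, Olga, Bob}; on the smaller side: {Kate, Olga, Bob} → Hank is next (Hank > Kate).
  Step 3: remaining {Kate, Olga, Bob}; on the smaller side: {Olga, Bob} → Kate is next (Kate > Olga).
  Step 4: remaining {Olga, Bob}; on the smaller side: {Bob} → Olga is next (Olga > Bob).
  Step 5: only Bob remains → lowest.
Final ranking (highest to lowest):

Frank > Hank > Kate > Olga > Bob


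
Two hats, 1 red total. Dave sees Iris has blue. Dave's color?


Total red = 1, Iris = blue
Red accounted for: 0
Remaining for Dave: 1
Dave's hat is red.

red


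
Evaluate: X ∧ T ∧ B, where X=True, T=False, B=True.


X = True, T = False, B = True
Expression: X ∧ T ∧ B
Step 1: X ∧ T = True AND False = False
Step 2: (False) ∧ B = False AND True = False

False


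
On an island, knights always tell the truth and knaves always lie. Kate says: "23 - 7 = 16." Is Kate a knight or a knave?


Statement: "23 - 7 = 16."
Actual: 23 - 7 = 16
Claimed: 16
Statement is TRUE → Kate tells the truth → Knight

Knight


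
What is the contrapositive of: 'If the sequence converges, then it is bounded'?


Original: If the sequence converges, then it is bounded
Contrapositive: If ¬Q, then ¬P
Negate Q: not (it is bounded)
Negate P: not (the sequence converges)

If not (it is bounded), then not (the sequence converges).


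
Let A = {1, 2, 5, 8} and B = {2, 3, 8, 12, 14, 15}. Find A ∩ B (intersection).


A = {1, 2, 5, 8}
B = {2, 3, 8, 12, 14, 15}
Operation: intersection
Elements in both: 2, 8

{2, 8}


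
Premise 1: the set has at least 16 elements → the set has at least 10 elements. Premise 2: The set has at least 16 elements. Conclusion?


Modus ponens: P → Q, P ⊢ Q
P: the set has at least 16 elements
Q: the set has at least 10 elements
We have P → Q and P is true.
By modus ponens, Q must be true.

The set has at least 10 elements


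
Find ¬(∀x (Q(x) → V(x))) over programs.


Original: ∀x (Q(x) → V(x))
Rule: ¬∀→∃, ¬∃→∀, negate predicate.
Negation: ∃x (Q(x) ∧ ¬V(x))

∃x (Q(x) ∧ ¬V(x))


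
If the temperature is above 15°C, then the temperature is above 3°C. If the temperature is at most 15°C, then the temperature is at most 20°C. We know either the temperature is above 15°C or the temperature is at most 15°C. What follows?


Constructive dilemma: (P → Q) ∧ (R → S), P ∨ R ⊢ Q ∨ S
Premise 1: the temperature is above 15°C → the temperature is above 3°C
Premise 2: the temperature is at most 15°C → the temperature is at most 20°C
Premise 3: the temperature is above 15°C ∨ the temperature is at most 15°C
Case 1: Assuming the temperature is above 15°C, then by Premise 1, the temperature is above 3°C.
Case 2: Assuming the temperature is at most 15°C, then by Premise 2, the temperature is at most 20°C.
Since one of the temperature is above 15°C or the temperature is at most 15°C must hold, we get the temperature is above 3°C or the temperature is at most 20°C.

The temperature is above 3°C or the temperature is at most 20°C.


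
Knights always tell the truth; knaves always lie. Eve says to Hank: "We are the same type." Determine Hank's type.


Eve says: "We are the same type."
Case 1: Eve is a Knight (truth-teller)
  Statement is true → they ARE the same → Hank is also a Knight
Case 2: Eve is a Knave (liar)
  Statement is false → they are NOT the same → Hank is a Knight
In both cases, Hank is a Knight.

Knight


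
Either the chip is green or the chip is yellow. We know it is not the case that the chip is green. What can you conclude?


Disjunctive syllogism: P ∨ Q, ¬P ⊢ Q
Disjunction: the chip is green ∨ the chip is yellow
We know it is not the case that the chip is green.
By disjunctive syllogism, the other disjunct must be true.

The chip is yellow


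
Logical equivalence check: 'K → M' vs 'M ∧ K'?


Expression 1: K → M
Expression 2: M ∧ K
Truth table (K M | Expr1 Expr2):
  T T |   T     T
  T F |   F     F
  F T |   T     F   ← differ
  F F |   T     F   ← differ
Counterexample: K=F, M=T gives Expr1 = T but Expr2 = F, so the expressions are NOT logically equivalent.

No


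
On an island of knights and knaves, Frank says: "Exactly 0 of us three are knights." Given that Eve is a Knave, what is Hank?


Frank claims exactly 0 knights among Frank, Eve, Hank.
Given: Eve is a Knave.

Case 1: Frank is a Knight (tells truth)
  Then exactly 0 of the three are knights.
  Counting Frank, Eve: 1 knight(s) so far. Need -1 more → impossible.
Case 2: Frank is a Knave (lies)
  Then the count is NOT 0.
  If Hank = Knave, count = 0 = 0 → claim would be true, contradicts lie.
  If Hank = Knight, count = 1 ≠ 0 → lie confirmed ✓

Hank is a Knight.

Knight


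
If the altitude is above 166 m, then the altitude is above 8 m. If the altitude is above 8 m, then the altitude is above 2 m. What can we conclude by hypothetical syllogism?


Hypothetical syllogism: P → Q, Q → R ⊢ P → R
Premise 1: the altitude is above 166 m → the altitude is above 8 m
Premise 2: the altitude is above 8 m → the altitude is above 2 m
Chain the implications: the middle term (the altitude is above 8 m) links the two.
Conclusion: If the altitude is above 166 m, then the altitude is above 2 m.

If the altitude is above 166 m, then the altitude is above 2 m.


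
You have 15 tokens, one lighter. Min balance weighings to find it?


Each weighing has 3 outcomes (left heavy / balance / right heavy), so k weighings distinguish at most 3^k cases; splitting into three near-equal groups achieves this.
Need 3^k ≥ 15: 3^2 = 9 < 15 ≤ 3^3 = 27
k = ⌈log₃(15)⌉ = 3

3


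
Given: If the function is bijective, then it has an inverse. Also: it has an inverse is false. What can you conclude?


Modus tollens: P → Q, ¬Q ⊢ ¬P
P: the function is bijective
Q: it has an inverse
We have P → Q and Q is false.
By modus tollens, P must be false.

It is not the case that the function is bijective


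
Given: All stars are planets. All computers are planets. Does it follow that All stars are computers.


Premise 1: All stars are planets.
Premise 2: All computers are planets.
Conclusion: All stars are computers.
Fallacy: undistributed middle. planets is predicate in both.
Counterexample: stars and computers could be disjoint subsets of planets.

Invalid


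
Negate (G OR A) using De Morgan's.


De Morgan's law: ¬(P ∨ Q) ≡ ¬P ∧ ¬Q
¬(G ∨ A) = ¬G ∧ ¬A

¬G ∧ ¬A


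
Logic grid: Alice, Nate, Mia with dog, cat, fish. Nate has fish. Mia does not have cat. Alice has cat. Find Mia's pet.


From clues:
  Nate → fish
  Alice → cat
By elimination, Mia gets the remaining.

dog


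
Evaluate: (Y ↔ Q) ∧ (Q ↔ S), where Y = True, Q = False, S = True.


Y = True, Q = False, S = True
Step 1: Y ↔ Q is true when Y and Q have the same value. Result: False
Step 2: Q ↔ S is true when Q and S have the same value. Result: False
Step 3: False ∧ False = False

False


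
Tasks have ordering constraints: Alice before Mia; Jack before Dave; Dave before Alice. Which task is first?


Constraints: Alice before Mia; Jack before Dave; Dave before Alice
The first task can have nothing scheduled before it, so it must never appear on the right of a 'before'.
Tasks appearing after some 'before': Mia, Dave, Alice.
The only task not in that list is Jack → it is first.

Jack


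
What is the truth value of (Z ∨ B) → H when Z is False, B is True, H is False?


Z = False, B = True, H = False
Step 1: Z ∨ B = False OR True = True
Step 2: (True) → H: false only when antecedent=True and H=False.
Result: False

False


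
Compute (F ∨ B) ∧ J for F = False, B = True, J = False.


F = False, B = True, J = False
Step 1: F ∨ B = False OR True = True
Step 2: True ∧ J = True AND False = False
OR is true when at least one operand is true; AND requires both.

False


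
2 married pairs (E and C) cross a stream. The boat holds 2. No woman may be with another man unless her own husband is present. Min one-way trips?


Label couples E and C.
1. WE+WC → (far: WE,WC; near: HE,HC)
2. WE ←   (far: WC; near: HE,HC,WE)
3. HE+HC → (far: HE,HC,WC; near: WE)
4. HE ←   (far: HC,WC; near: HE,WE)  — HE returns, since WE is alone on near bank
5. HE+WE → (far: all four; near: empty)
Every state respects the constraint.
Minimum trips = 5

5


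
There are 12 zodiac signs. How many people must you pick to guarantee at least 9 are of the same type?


Pigeonhole: to guarantee k in one of n categories, need (k-1)×n + 1.
k = 9, n = 12
Minimum = (9-1) × 12 + 1 = 8 × 12 + 1

97


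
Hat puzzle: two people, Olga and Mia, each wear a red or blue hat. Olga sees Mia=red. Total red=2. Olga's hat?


Total red = 2, Mia = red
Red accounted for: 1
Remaining for Olga: 1
Olga's hat is red.

red


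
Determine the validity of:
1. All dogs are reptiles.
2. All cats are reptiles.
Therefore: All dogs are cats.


Premise 1: All dogs are reptiles.
Premise 2: All cats are reptiles.
Conclusion: All dogs are cats.
Fallacy: undistributed middle. reptiles is predicate in both.
Counterexample: dogs and cats could be disjoint subsets of reptiles.

Invalid


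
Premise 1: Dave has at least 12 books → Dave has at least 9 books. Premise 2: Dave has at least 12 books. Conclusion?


Modus ponens: P → Q, P ⊢ Q
P: Dave has at least 12 books
Q: Dave has at least 9 books
We have P → Q and P is true.
By modus ponens, Q must be true.

Dave has at least 9 books


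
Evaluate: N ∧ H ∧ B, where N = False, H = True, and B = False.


N = False, H = True, B = False
Step 1: N ∧ H = False AND True = False
Step 2: (False) ∧ B = (False) AND False = False
AND is true only when ALL operands are true.

False


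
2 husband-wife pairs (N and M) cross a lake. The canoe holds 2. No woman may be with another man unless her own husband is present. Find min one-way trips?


Label couples N and M.
1. WN+WM → (far: WN,WM; near: HN,HM)
2. WN ←   (far: WM; near: HN,HM,WN)
3. HN+HM → (far: HN,HM,WM; near: WN)
4. HN ←   (far: HM,WM; near: HN,WN)  — HN returns, since WN is alone on near bank
5. HN+WN → (far: all four; near: empty)
Every state respects the constraint.
Minimum trips = 5

5


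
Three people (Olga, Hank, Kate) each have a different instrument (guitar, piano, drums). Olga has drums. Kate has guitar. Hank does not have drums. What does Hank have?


From clues:
  Kate → guitar
  Olga → drums
By elimination, Hank gets the remaining.

piano


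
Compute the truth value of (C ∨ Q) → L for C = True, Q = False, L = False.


C = True, Q = False, L = False
Step 1: C ∨ Q = True OR False = True
Step 2: (True) → L: false only when antecedent=True and L=False.
Result: False

False


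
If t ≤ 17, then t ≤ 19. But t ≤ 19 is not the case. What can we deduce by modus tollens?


Modus tollens: P → Q, ¬Q ⊢ ¬P
P: t ≤ 17
Q: t ≤ 19
We have P → Q and Q is false.
By modus tollens, P must be false.

It is not the case that t ≤ 17


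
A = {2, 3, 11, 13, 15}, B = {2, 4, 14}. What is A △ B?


A = {2, 3, 11, 13, 15}
B = {2, 4, 14}
Operation: symmetric difference
In A only: [3, 11, 13, 15], in B only: [4, 14]

{3, 4, 11, 13, 14, 15}


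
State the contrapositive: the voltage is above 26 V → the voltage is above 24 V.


Original: If the voltage is above 26 V, then the voltage is above 24 V
Contrapositive: If ¬Q, then ¬P
Negate Q: not (the voltage is above 24 V)
Negate P: not (the voltage is above 26 V)

If not (the voltage is above 24 V), then not (the voltage is above 26 V).


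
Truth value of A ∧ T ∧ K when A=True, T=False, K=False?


A = True, T = False, K = False
Expression: A ∧ T ∧ K
Step 1: A ∧ T = True AND False = False
Step 2: (False) ∧ K = False AND False = False

False


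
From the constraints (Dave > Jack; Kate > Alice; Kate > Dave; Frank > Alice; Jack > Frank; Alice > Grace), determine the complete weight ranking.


Constraints: Dave > Jack; Kate > Alice; Kate > Dave; Frank > Alice; Jack > Frank; Alice > Grace
Method: at each step, the next-highest is the one remaining person who never appears on the smaller side of a constraint between remaining people.
  Step 1: remaining {Alice, Jack, Grace, Dave, Frank, Kate}; on the smaller side: {Alice, Jack, Grace, Dave, Frank} → Kate is next (Kate > Alice; Kate > Dave).
  Step 2: remaining {Alice, Jack, Grace, Dave, Frank}; on the smaller side: {Alice, Jack, Grace, Frank} → Dave is next (Dave > Jack).
  Step 3: remaining {Alice, Jack, Grace, Frank}; on the smaller side: {Alice, Grace, Frank} → Jack is next (Jack > Frank).
  Step 4: remaining {Alice, Grace, Frank}; on the smaller side: {Alice, Grace} → Frank is next (Frank > Alice).
  Step 5: remaining {Alice, Grace}; on the smaller side: {Grace} → Alice is next (Alice > Grace).
  Step 6: only Grace remains → lowest.
Final ranking (highest to lowest):

Kate > Dave > Jack > Frank > Alice > Grace


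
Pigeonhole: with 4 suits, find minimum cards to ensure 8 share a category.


Pigeonhole: to guarantee k in one of n categories, need (k-1)×n + 1.
k = 8, n = 4
Minimum = (8-1) × 4 + 1 = 7 × 4 + 1

29


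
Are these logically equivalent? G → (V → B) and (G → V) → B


Expression 1: G → (V → B)
Expression 2: (G → V) → B
Truth table (G V B | Expr1 Expr2):
  T T T |   T     T
  T T F |   F     F
  T F T |   T     T
  T F F |   T     T
  F T T |   T     T
  F T F |   T     F   ← differ
  F F T |   T     T
  F F F |   T     F   ← differ
Counterexample: G=F, V=T, B=F gives Expr1 = T but Expr2 = F, so the expressions are NOT logically equivalent.

No


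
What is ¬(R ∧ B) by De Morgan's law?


De Morgan's law: ¬(P ∧ Q) ≡ ¬P ∨ ¬Q
¬(R ∧ B) = ¬R ∨ ¬B

¬R ∨ ¬B


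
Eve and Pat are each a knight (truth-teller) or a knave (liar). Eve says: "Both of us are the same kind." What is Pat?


Eve says: "Both of us are the same kind."
Case 1: Eve is a Knight (truth-teller)
  Statement is true → they ARE the same → Pat is also a Knight
Case 2: Eve is a Knave (liar)
  Statement is false → they are NOT the same → Pat is a Knight
In both cases, Pat is a Knight.

Knight


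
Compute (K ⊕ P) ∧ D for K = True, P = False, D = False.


K = True, P = False, D = False
Step 1: K ⊕ P = True XOR False = True
Step 2: True ∧ D = True AND False = False
XOR true when exactly one of K,P is true; then AND with D.

False


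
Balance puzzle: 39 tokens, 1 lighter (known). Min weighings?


Each weighing has 3 outcomes (left heavy / balance / right heavy), so k weighings distinguish at most 3^k cases; splitting into three near-equal groups achieves this.
Need 3^k ≥ 39: 3^3 = 27 < 39 ≤ 3^4 = 81
k = ⌈log₃(39)⌉ = 4

4


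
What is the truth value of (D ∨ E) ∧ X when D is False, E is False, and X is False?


D = False, E = False, X = False
Step 1: D ∨ E = False OR False = False
Step 2: False ∧ X = False AND False = False
OR is true when at least one operand is true; AND requires both.

False


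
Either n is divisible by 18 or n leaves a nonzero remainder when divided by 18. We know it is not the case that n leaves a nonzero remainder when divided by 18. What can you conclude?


Disjunctive syllogism: P ∨ Q, ¬P ⊢ Q
Disjunction: n is divisible by 18 ∨ n leaves a nonzero remainder when divided by 18
We know it is not the case that n leaves a nonzero remainder when divided by 18.
By disjunctive syllogism, the other disjunct must be true.

n is divisible by 18


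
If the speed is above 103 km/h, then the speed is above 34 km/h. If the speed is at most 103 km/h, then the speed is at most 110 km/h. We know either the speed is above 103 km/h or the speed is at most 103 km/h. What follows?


Constructive dilemma: (P → Q) ∧ (R → S), P ∨ R ⊢ Q ∨ S
Premise 1: the speed is above 103 km/h → the speed is above 34 km/h
Premise 2: the speed is at most 103 km/h → the speed is at most 110 km/h
Premise 3: the speed is above 103 km/h ∨ the speed is at most 103 km/h
Case 1: Assuming the speed is above 103 km/h, then by Premise 1, the speed is above 34 km/h.
Case 2: Assuming the speed is at most 103 km/h, then by Premise 2, the speed is at most 110 km/h.
Since one of the speed is above 103 km/h or the speed is at most 103 km/h must hold, we get the speed is above 34 km/h or the speed is at most 110 km/h.

The speed is above 34 km/h or the speed is at most 110 km/h.


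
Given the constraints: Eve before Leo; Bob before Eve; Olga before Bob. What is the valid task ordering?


Constraints: Eve before Leo; Bob before Eve; Olga before Bob
Method: repeatedly schedule the remaining task that has no remaining task required before it.
  Step 1: remaining {Leo, Bob, Olga, Eve}; every task except Olga still has a predecessor pending → schedule Olga.
  Step 2: remaining {Leo, Bob, Eve}; every task except Bob still has a predecessor pending → schedule Bob.
  Step 3: remaining {Leo, Eve}; every task except Eve still has a predecessor pending → schedule Eve.
  Step 4: only Leo remains → schedule Leo.
Resulting order:

Olga → Bob → Eve → Leo


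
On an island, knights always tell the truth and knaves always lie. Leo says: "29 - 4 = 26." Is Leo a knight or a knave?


Statement: "29 - 4 = 26."
Actual: 29 - 4 = 25
Claimed: 26
Statement is FALSE → Leo lies → Knave

Knave


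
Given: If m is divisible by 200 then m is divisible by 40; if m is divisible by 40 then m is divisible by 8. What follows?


Hypothetical syllogism: P → Q, Q → R ⊢ P → R
Premise 1: m is divisible by 200 → m is divisible by 40
Premise 2: m is divisible by 40 → m is divisible by 8
Chain the implications: the middle term (m is divisible by 40) links the two.
Conclusion: If m is divisible by 200, then m is divisible by 8.

If m is divisible by 200, then m is divisible by 8.


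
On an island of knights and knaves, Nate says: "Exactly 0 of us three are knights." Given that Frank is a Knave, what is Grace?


Nate claims exactly 0 knights among Nate, Frank, Grace.
Given: Frank is a Knave.

Case 1: Nate is a Knight (tells truth)
  Then exactly 0 of the three are knights.
  Counting Nate, Frank: 1 knight(s) so far. Need -1 more → impossible.
Case 2: Nate is a Knave (lies)
  Then the count is NOT 0.
  If Grace = Knave, count = 0 = 0 → claim would be true, contradicts lie.
  If Grace = Knight, count = 1 ≠ 0 → lie confirmed ✓

Grace is a Knight.

Knight


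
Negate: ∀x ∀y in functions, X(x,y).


Original: ∀x ∀y X(x,y)
Rule: ¬∀→∃, ¬∃→∀, negate predicate.
Negation: ∃x ∃y ¬X(x,y)

∃x ∃y ¬X(x,y)


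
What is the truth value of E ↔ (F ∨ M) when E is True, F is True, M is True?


E = True, F = True, M = True
Step 1: F ∨ M = True OR True = True
Step 2: E ↔ (True): true when both sides have same truth value.
Result: True ↔ True = True

True


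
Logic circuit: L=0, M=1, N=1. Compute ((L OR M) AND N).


L OR M = 0|1 = 1
1 AND 1 = 1

1


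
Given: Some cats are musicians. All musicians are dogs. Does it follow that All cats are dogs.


Premise 1: Some cats are musicians.
Premise 2: All musicians are dogs.
Conclusion: All cats are dogs.
Fallacy: illicit minor. The minor term (cats) is distributed in the conclusion ('All cats ...') but undistributed in its premise ('Some cats are musicians' doesn't cover all cats).
Only 'Some cats are dogs' follows, not 'All'.

Invalid


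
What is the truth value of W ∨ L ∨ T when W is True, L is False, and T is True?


W = True, L = False, T = True
Step 1: W ∨ L = True OR False = True
Step 2: True ∨ T = True OR True = True
OR is true when at least one operand is true.

True


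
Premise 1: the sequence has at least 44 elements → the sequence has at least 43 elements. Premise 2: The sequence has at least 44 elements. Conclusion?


Modus ponens: P → Q, P ⊢ Q
P: the sequence has at least 44 elements
Q: the sequence has at least 43 elements
We have P → Q and P is true.
By modus ponens, Q must be true.

The sequence has at least 43 elements


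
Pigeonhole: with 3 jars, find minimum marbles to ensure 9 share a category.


Pigeonhole: to guarantee k in one of n categories, need (k-1)×n + 1.
k = 9, n = 3
Minimum = (9-1) × 3 + 1 = 8 × 3 + 1

25


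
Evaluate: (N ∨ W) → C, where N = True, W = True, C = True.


N = True, W = True, C = True
Step 1: N ∨ W = True OR True = True
Step 2: (True) → C: false only when antecedent=True and C=False.
Result: True

True


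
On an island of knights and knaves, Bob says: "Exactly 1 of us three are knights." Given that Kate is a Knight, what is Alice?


Bob claims exactly 1 knights among Bob, Kate, Alice.
Given: Kate is a Knight.

Case 1: Bob is a Knight (tells truth)
  Then exactly 1 of the three are knights.
  Counting Bob, Kate: 2 knight(s) so far. Need -1 more → impossible.
Case 2: Bob is a Knave (lies)
  Then the count is NOT 1.
  If Alice = Knave, count = 1 = 1 → claim would be true, contradicts lie.
  If Alice = Knight, count = 2 ≠ 1 → lie confirmed ✓

Alice is a Knight.

Knight


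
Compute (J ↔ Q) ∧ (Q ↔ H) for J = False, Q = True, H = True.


J = False, Q = True, H = True
Step 1: J ↔ Q is true when J and Q have the same value. Result: False
Step 2: Q ↔ H is true when Q and H have the same value. Result: True
Step 3: False ∧ True = False

False


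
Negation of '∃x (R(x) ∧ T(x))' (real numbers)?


Original: ∃x (R(x) ∧ T(x))
Rule: ¬∀→∃, ¬∃→∀, negate predicate.
Negation: ∀x (¬R(x) ∨ ¬T(x))

∀x (¬R(x) ∨ ¬T(x))


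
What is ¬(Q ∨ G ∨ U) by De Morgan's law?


De Morgan's law: ¬(P ∨ Q ∨ R) ≡ ¬P ∧ ¬Q ∧ ¬R
¬(Q ∨ G ∨ U) = ¬Q ∧ ¬G ∧ ¬U

¬Q ∧ ¬G ∧ ¬U


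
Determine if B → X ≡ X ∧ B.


Expression 1: B → X
Expression 2: X ∧ B
Truth table (B X | Expr1 Expr2):
  T T |   T     T
  T F |   F     F
  F T |   T     F   ← differ
  F F |   T     F   ← differ
Counterexample: B=F, X=T gives Expr1 = T but Expr2 = F, so the expressions are NOT logically equivalent.

No


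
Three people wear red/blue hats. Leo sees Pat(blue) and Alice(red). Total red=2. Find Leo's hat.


Total red = 2, seen red = 1
Own red = 2 - 1 = 1
Leo's hat is red.

red


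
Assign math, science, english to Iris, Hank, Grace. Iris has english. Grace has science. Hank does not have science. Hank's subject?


From clues:
  Grace → science
  Iris → english
By elimination, Hank gets the remaining.

math


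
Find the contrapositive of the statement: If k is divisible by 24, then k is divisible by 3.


Original: If k is divisible by 24, then k is divisible by 3
Contrapositive: If ¬Q, then ¬P
Negate Q: not (k is divisible by 3)
Negate P: not (k is divisible by 24)

If not (k is divisible by 3), then not (k is divisible by 24).


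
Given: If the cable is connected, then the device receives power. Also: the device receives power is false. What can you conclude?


Modus tollens: P → Q, ¬Q ⊢ ¬P
P: the cable is connected
Q: the device receives power
We have P → Q and Q is false.
By modus tollens, P must be false.

It is not the case that the cable is connected


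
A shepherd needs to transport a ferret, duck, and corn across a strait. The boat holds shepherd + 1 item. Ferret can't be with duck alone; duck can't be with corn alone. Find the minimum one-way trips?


1. shepherd+duck → 2. shepherd ← 3. shepherd+ferret → 4. shepherd+duck ← 5. shepherd+corn → 6. shepherd ← 7. shepherd+duck →
Minimum trips = 7

7


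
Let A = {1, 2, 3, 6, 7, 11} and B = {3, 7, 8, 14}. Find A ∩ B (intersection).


A = {1, 2, 3, 6, 7, 11}
B = {3, 7, 8, 14}
Operation: intersection
Elements in both: 3, 7

{3, 7}


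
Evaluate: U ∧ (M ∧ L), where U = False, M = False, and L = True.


U = False, M = False, L = True
Step 1: M ∧ L = False AND True = False
Step 2: U ∧ False = False AND False = False
AND is true only when ALL operands are true.

False


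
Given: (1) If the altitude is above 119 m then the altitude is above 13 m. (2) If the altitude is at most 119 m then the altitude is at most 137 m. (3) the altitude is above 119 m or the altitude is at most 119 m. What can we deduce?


Constructive dilemma: (P → Q) ∧ (R → S), P ∨ R ⊢ Q ∨ S
Premise 1: the altitude is above 119 m → the altitude is above 13 m
Premise 2: the altitude is at most 119 m → the altitude is at most 137 m
Premise 3: the altitude is above 119 m ∨ the altitude is at most 119 m
Case 1: Assuming the altitude is above 119 m, then by Premise 1, the altitude is above 13 m.
Case 2: Assuming the altitude is at most 119 m, then by Premise 2, the altitude is at most 137 m.
Since one of the altitude is above 119 m or the altitude is at most 119 m must hold, we get the altitude is above 13 m or the altitude is at most 137 m.

The altitude is above 13 m or the altitude is at most 137 m.


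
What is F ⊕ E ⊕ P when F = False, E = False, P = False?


F = False, E = False, P = False
Step 1: F ⊕ E = False XOR False = False
Step 2: False ⊕ P = False XOR False = False
XOR is true when an odd number of operands are true.

False


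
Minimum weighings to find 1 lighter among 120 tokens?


Each weighing has 3 outcomes (left heavy / balance / right heavy), so k weighings distinguish at most 3^k cases; splitting into three near-equal groups achieves this.
Need 3^k ≥ 120: 3^4 = 81 < 120 ≤ 3^5 = 243
k = ⌈log₃(120)⌉ = 5

5


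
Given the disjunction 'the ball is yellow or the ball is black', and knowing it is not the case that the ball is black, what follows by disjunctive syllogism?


Disjunctive syllogism: P ∨ Q, ¬P ⊢ Q
Disjunction: the ball is yellow ∨ the ball is black
We know it is not the case that the ball is black.
By disjunctive syllogism, the other disjunct must be true.

The ball is yellow


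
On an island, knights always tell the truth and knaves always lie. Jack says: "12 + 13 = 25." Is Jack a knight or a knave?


Statement: "12 + 13 = 25."
Actual: 12 + 13 = 25
Claimed: 25
Statement is TRUE → Jack tells the truth → Knight

Knight


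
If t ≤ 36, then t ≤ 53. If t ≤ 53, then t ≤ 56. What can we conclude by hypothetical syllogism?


Hypothetical syllogism: P → Q, Q → R ⊢ P → R
Premise 1: t ≤ 36 → t ≤ 53
Premise 2: t ≤ 53 → t ≤ 56
Chain the implications: the middle term (t ≤ 53) links the two.
Conclusion: If t ≤ 36, then t ≤ 56.

If t ≤ 36, then t ≤ 56.


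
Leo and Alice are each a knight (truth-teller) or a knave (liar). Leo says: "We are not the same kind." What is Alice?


Leo says: "We are not the same kind."
Case 1: Leo is a Knight (truth-teller)
  Statement is true → they ARE different → Alice is a Knave
Case 2: Leo is a Knave (liar)
  Statement is false → they are NOT different → Alice is a Knave
In both cases, Alice is a Knave.

Knave


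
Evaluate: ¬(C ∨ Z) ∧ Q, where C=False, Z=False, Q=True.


C = False, Z = False, Q = True
Expression: ¬(C ∨ Z) ∧ Q
Step 1: C ∨ Z = False OR False = False
Step 2: ¬(C ∨ Z) = NOT False = True
Step 3: (True) ∧ Q = True AND True = True

True


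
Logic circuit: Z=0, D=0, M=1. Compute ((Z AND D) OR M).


Z AND D = 0&0 = 0
0 OR 1 = 1

1


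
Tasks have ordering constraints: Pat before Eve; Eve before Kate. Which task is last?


Constraints: Pat before Eve; Eve before Kate
The last task can have nothing scheduled after it, so it must never appear on the left of a 'before'.
Tasks appearing before some other task: Pat, Eve.
The only task not in that list is Kate → it is last.

Kate


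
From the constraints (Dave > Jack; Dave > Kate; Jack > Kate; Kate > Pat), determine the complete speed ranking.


Constraints: Dave > Jack; Dave > Kate; Jack > Kate; Kate > Pat
Method: at each step, the next-highest is the one remaining person who never appears on the smaller side of a constraint between remaining people.
  Step 1: remaining {Pat, Dave, Kate, Jack}; on the smaller side: {Pat, Kate, Jack} → Dave is next (Dave > Jack; Dave > Kate).
  Step 2: remaining {Pat, Kate, Jack}; on the smaller side: {Pat, Kate} → Jack is next (Jack > Kate).
  Step 3: remaining {Pat, Kate}; on the smaller side: {Pat} → Kate is next (Kate > Pat).
  Step 4: only Pat remains → lowest.
Final ranking (highest to lowest):

Dave > Jack > Kate > Pat


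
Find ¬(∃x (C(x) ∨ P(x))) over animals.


Original: ∃x (C(x) ∨ P(x))
Rule: ¬∀→∃, ¬∃→∀, negate predicate.
Negation: ∀x (¬C(x) ∧ ¬P(x))

∀x (¬C(x) ∧ ¬P(x))


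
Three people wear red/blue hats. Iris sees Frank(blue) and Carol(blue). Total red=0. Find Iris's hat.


Total red = 0, seen red = 0
Own red = 0 - 0 = 0
Iris's hat is blue.

blue


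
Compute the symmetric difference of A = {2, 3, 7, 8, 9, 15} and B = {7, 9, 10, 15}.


A = {2, 3, 7, 8, 9, 15}
B = {7, 9, 10, 15}
Operation: symmetric difference
In A only: [2, 3, 8], in B only: [10]

{2, 3, 8, 10}


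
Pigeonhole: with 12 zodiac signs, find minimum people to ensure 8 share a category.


Pigeonhole: to guarantee k in one of n categories, need (k-1)×n + 1.
k = 8, n = 12
Minimum = (8-1) × 12 + 1 = 7 × 12 + 1

85


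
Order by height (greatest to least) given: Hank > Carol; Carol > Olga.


Constraints: Hank > Carol; Carol > Olga
Method: at each step, the next-highest is the one remaining person who never appears on the smaller side of a constraint between remaining people.
  Step 1: remaining {Olga, Carol, Hank}; on the smaller side: {Olga, Carol} → Hank is next (Hank > Carol).
  Step 2: remaining {Olga, Carol}; on the smaller side: {Olga} → Carol is next (Carol > Olga).
  Step 3: only Olga remains → lowest.
Final ranking (highest to lowest):

Hank > Carol > Olga


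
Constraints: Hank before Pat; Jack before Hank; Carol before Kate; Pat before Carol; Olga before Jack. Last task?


Constraints: Hank before Pat; Jack before Hank; Carol before Kate; Pat before Carol; Olga before Jack
The last task can have nothing scheduled after it, so it must never appear on the left of a 'before'.
Tasks appearing before some other task: Hank, Jack, Carol, Pat, Olga.
The only task not in that list is Kate → it is last.

Kate


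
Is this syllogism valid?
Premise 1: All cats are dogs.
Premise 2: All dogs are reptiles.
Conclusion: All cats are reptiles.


Premise 1: All cats are dogs.
Premise 2: All dogs are reptiles.
Conclusion: All cats are reptiles.
Barbara syllogism (AAA-1): All A are B, All B are C → All A are C.
Middle term (dogs) distributed in premise 2.

Valid


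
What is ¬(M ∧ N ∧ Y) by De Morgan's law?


De Morgan's law: ¬(P ∧ Q ∧ R) ≡ ¬P ∨ ¬Q ∨ ¬R
¬(M ∧ N ∧ Y) = ¬M ∨ ¬N ∨ ¬Y

¬M ∨ ¬N ∨ ¬Y


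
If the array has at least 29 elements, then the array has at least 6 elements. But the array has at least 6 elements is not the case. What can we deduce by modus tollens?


Modus tollens: P → Q, ¬Q ⊢ ¬P
P: the array has at least 29 elements
Q: the array has at least 6 elements
We have P → Q and Q is false.
By modus tollens, P must be false.

It is not the case that the array has at least 29 elements


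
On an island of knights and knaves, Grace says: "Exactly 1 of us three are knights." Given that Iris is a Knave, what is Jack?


Grace claims exactly 1 knights among Grace, Iris, Jack.
Given: Iris is a Knave.

Case 1: Grace is a Knight (tells truth)
  Then exactly 1 of the three are knights.
  Counting Grace, Iris: 1 knight(s) so far. Need 0 more → Jack = Knave.
Case 2: Grace is a Knave (lies)
  Then the count is NOT 1.
  If Jack = Knight, count = 1 = 1 → claim would be true, contradicts lie.
  If Jack = Knave, count = 0 ≠ 1 → lie confirmed ✓

Jack is a Knave.

Knave


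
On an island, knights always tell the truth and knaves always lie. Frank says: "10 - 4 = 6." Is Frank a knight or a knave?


Statement: "10 - 4 = 6."
Actual: 10 - 4 = 6
Claimed: 6
Statement is TRUE → Frank tells the truth → Knight

Knight


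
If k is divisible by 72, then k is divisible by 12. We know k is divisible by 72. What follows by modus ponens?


Modus ponens: P → Q, P ⊢ Q
P: k is divisible by 72
Q: k is divisible by 12
We have P → Q and P is true.
By modus ponens, Q must be true.

k is divisible by 12


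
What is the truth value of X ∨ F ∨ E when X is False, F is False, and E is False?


X = False, F = False, E = False
Step 1: X ∨ F = False OR False = False
Step 2: False ∨ E = False OR False = False
OR is true when at least one operand is true.

False


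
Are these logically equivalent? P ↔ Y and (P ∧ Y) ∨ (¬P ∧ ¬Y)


Expression 1: P ↔ Y
Expression 2: (P ∧ Y) ∨ (¬P ∧ ¬Y)
Truth table (P Y | Expr1 Expr2):
  T T |   T     T
  T F |   F     F
  F T |   F     F
  F F |   T     T
All 4 rows agree, so the expressions are logically equivalent.

Yes


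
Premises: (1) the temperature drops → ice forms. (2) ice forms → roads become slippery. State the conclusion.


Hypothetical syllogism: P → Q, Q → R ⊢ P → R
Premise 1: the temperature drops → ice forms
Premise 2: ice forms → roads become slippery
Chain the implications: the middle term (ice forms) links the two.
Conclusion: If the temperature drops, then roads become slippery.

If the temperature drops, then roads become slippery.


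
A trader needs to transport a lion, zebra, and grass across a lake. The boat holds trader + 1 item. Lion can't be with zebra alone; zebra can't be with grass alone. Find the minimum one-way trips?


1. trader+zebra → 2. trader ← 3. trader+lion → 4. trader+zebra ← 5. trader+grass → 6. trader ← 7. trader+zebra →
Minimum trips = 7

7


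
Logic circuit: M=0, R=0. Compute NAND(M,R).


M AND R = 0
NOT(0) = 1

1


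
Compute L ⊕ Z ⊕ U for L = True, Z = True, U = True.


L = True, Z = True, U = True
Step 1: L ⊕ Z = True XOR True = False
Step 2: False ⊕ U = False XOR True = True
XOR is true when an odd number of operands are true.

True


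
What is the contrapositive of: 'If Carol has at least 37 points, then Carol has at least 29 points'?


Original: If Carol has at least 37 points, then Carol has at least 29 points
Contrapositive: If ¬Q, then ¬P
Negate Q: not (Carol has at least 29 points)
Negate P: not (Carol has at least 37 points)

If not (Carol has at least 29 points), then not (Carol has at least 37 points).


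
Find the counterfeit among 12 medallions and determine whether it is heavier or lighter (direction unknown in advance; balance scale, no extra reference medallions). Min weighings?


Let n = 12. 24 possibilities (n medallions × lighter/heavier); each weighing has 3 outcomes.
Bound for k weighings: say the first weighing puts j medallions on each pan. If it tips, the 2j weighed medallions remain suspects (each with a known direction) and k-1 weighings give 3^(k-1) outcomes; 3^(k-1) is odd, so 2j ≤ 3^(k-1) - 1. If it balances, the n - 2j unweighed medallions remain with direction unknown: 2(n - 2j) ≤ 3^(k-1) - 1 by the same parity argument. Adding, n ≤ (3^(k-1) - 1) + (3^(k-1) - 1)/2 = (3^k - 3)/2, and the classical three-group strategy achieves this (3 medallions in 2 weighings, 12 in 3, 39 in 4, 120 in 5).
So we need the smallest k with (3^k - 3)/2 ≥ 12.
k = 2: (3^2 - 3)/2 = 3 < 12 ✗
k = 3: (3^3 - 3)/2 = 12 ≥ 12 ✓

3


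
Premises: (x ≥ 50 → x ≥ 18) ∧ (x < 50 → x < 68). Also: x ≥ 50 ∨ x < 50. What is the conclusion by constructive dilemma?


Constructive dilemma: (P → Q) ∧ (R → S), P ∨ R ⊢ Q ∨ S
Premise 1: x ≥ 50 → x ≥ 18
Premise 2: x < 50 → x < 68
Premise 3: x ≥ 50 ∨ x < 50
Case 1: Assuming x ≥ 50, then by Premise 1, x ≥ 18.
Case 2: Assuming x < 50, then by Premise 2, x < 68.
Since one of x ≥ 50 or x < 50 must hold, we get x ≥ 18 or x < 68.

x ≥ 18 or x < 68.


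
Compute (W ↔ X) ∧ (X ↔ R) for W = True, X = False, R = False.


W = True, X = False, R = False
Step 1: W ↔ X is true when W and X have the same value. Result: False
Step 2: X ↔ R is true when X and R have the same value. Result: True
Step 3: False ∧ True = False

False


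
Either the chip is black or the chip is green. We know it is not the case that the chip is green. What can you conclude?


Disjunctive syllogism: P ∨ Q, ¬P ⊢ Q
Disjunction: the chip is black ∨ the chip is green
We know it is not the case that the chip is green.
By disjunctive syllogism, the other disjunct must be true.

The chip is black


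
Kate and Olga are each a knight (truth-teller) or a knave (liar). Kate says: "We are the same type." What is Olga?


Kate says: "We are the same type."
Case 1: Kate is a Knight (truth-teller)
  Statement is true → they ARE the same → Olga is also a Knight
Case 2: Kate is a Knave (liar)
  Statement is false → they are NOT the same → Olga is a Knight
In both cases, Olga is a Knight.

Knight


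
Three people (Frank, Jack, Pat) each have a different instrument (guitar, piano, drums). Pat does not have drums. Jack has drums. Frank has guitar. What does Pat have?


From clues:
  Frank → guitar
  Jack → drums
By elimination, Pat gets the remaining.

piano


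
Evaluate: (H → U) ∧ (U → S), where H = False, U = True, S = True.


H = False, U = True, S = True
Step 1: H → U is false only when H=True and U=False. Result: True
Step 2: U → S is false only when U=True and S=False. Result: True
Step 3: True ∧ True = True

True


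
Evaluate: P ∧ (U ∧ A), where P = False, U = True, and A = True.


P = False, U = True, A = True
Step 1: U ∧ A = True AND True = True
Step 2: P ∧ True = False AND True = False
AND is true only when ALL operands are true.

False


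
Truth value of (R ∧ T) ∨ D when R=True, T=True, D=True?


R = True, T = True, D = True
Expression: (R ∧ T) ∨ D
Step 1: R ∧ T = True AND True = True
Step 2: (True) ∨ D = True OR True = True

True


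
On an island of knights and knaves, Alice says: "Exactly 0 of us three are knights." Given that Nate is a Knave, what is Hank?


Alice claims exactly 0 knights among Alice, Nate, Hank.
Given: Nate is a Knave.

Case 1: Alice is a Knight (tells truth)
  Then exactly 0 of the three are knights.
  Counting Alice, Nate: 1 knight(s) so far. Need -1 more → impossible.
Case 2: Alice is a Knave (lies)
  Then the count is NOT 0.
  If Hank = Knave, count = 0 = 0 → claim would be true, contradicts lie.
  If Hank = Knight, count = 1 ≠ 0 → lie confirmed ✓

Hank is a Knight.

Knight


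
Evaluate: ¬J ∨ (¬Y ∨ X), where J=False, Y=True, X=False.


J = False, Y = True, X = False
Expression: ¬J ∨ (¬Y ∨ X)
Step 1: ¬Y = NOT True = False
Step 2: ¬Y ∨ X = False OR False = False
Step 3: ¬J = NOT False = True
Step 4: (True) ∨ (False) = True OR False = True

True


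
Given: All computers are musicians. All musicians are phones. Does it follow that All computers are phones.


Premise 1: All computers are musicians.
Premise 2: All musicians are phones.
Conclusion: All computers are phones.
Barbara syllogism (AAA-1): All A are B, All B are C → All A are C.
Middle term (musicians) distributed in premise 2.

Valid
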